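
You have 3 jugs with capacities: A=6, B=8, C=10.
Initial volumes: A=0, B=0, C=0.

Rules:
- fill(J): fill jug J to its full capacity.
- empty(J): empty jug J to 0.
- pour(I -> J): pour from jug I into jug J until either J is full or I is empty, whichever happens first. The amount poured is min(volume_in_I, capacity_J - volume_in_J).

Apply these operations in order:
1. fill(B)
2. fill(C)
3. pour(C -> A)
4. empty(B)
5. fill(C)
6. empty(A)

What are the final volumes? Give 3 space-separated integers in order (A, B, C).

Step 1: fill(B) -> (A=0 B=8 C=0)
Step 2: fill(C) -> (A=0 B=8 C=10)
Step 3: pour(C -> A) -> (A=6 B=8 C=4)
Step 4: empty(B) -> (A=6 B=0 C=4)
Step 5: fill(C) -> (A=6 B=0 C=10)
Step 6: empty(A) -> (A=0 B=0 C=10)

Answer: 0 0 10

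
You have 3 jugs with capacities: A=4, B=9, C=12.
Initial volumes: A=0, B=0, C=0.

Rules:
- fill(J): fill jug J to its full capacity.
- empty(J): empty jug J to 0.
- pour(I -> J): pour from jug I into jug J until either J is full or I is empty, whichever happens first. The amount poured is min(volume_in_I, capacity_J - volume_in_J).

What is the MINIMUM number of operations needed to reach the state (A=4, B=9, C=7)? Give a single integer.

BFS from (A=0, B=0, C=0). One shortest path:
  1. fill(A) -> (A=4 B=0 C=0)
  2. fill(C) -> (A=4 B=0 C=12)
  3. pour(A -> B) -> (A=0 B=4 C=12)
  4. fill(A) -> (A=4 B=4 C=12)
  5. pour(C -> B) -> (A=4 B=9 C=7)
Reached target in 5 moves.

Answer: 5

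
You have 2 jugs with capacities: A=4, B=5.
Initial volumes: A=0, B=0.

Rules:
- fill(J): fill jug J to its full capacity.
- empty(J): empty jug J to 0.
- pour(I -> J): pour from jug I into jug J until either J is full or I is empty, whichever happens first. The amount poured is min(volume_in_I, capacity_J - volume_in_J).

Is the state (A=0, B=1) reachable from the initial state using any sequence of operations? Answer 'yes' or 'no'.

BFS from (A=0, B=0):
  1. fill(B) -> (A=0 B=5)
  2. pour(B -> A) -> (A=4 B=1)
  3. empty(A) -> (A=0 B=1)
Target reached → yes.

Answer: yes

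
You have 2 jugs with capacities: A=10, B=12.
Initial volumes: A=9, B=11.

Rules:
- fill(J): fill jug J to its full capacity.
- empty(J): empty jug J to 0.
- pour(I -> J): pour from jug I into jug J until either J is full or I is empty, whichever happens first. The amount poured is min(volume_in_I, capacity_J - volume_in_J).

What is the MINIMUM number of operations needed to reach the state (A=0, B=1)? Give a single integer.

Answer: 3

Derivation:
BFS from (A=9, B=11). One shortest path:
  1. empty(A) -> (A=0 B=11)
  2. pour(B -> A) -> (A=10 B=1)
  3. empty(A) -> (A=0 B=1)
Reached target in 3 moves.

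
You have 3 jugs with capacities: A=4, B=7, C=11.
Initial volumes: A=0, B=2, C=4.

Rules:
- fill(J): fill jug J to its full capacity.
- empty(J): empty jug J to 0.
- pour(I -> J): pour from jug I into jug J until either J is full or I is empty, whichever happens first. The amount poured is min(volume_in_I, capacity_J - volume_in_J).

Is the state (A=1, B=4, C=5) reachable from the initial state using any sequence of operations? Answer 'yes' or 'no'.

Answer: no

Derivation:
BFS explored all 300 reachable states.
Reachable set includes: (0,0,0), (0,0,1), (0,0,2), (0,0,3), (0,0,4), (0,0,5), (0,0,6), (0,0,7), (0,0,8), (0,0,9), (0,0,10), (0,0,11) ...
Target (A=1, B=4, C=5) not in reachable set → no.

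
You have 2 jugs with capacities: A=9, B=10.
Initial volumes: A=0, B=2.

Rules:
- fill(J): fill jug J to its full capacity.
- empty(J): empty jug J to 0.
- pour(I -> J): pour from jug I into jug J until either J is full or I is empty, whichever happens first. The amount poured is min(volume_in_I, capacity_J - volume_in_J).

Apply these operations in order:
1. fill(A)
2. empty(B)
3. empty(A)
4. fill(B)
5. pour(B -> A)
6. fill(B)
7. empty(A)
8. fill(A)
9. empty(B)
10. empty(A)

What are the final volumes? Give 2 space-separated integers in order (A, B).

Step 1: fill(A) -> (A=9 B=2)
Step 2: empty(B) -> (A=9 B=0)
Step 3: empty(A) -> (A=0 B=0)
Step 4: fill(B) -> (A=0 B=10)
Step 5: pour(B -> A) -> (A=9 B=1)
Step 6: fill(B) -> (A=9 B=10)
Step 7: empty(A) -> (A=0 B=10)
Step 8: fill(A) -> (A=9 B=10)
Step 9: empty(B) -> (A=9 B=0)
Step 10: empty(A) -> (A=0 B=0)

Answer: 0 0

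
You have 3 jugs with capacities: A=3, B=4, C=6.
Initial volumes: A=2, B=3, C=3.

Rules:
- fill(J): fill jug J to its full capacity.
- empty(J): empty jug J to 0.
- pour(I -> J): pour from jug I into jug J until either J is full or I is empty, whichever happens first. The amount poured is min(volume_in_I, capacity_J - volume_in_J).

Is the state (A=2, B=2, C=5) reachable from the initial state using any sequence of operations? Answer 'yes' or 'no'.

BFS explored all 111 reachable states.
Reachable set includes: (0,0,0), (0,0,1), (0,0,2), (0,0,3), (0,0,4), (0,0,5), (0,0,6), (0,1,0), (0,1,1), (0,1,2), (0,1,3), (0,1,4) ...
Target (A=2, B=2, C=5) not in reachable set → no.

Answer: no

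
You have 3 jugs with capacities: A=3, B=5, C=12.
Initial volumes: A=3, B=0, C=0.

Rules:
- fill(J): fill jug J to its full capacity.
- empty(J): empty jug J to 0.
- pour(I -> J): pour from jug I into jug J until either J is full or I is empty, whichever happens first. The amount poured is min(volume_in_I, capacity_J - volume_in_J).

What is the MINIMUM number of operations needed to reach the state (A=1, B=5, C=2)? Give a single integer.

BFS from (A=3, B=0, C=0). One shortest path:
  1. fill(B) -> (A=3 B=5 C=0)
  2. pour(B -> C) -> (A=3 B=0 C=5)
  3. pour(A -> B) -> (A=0 B=3 C=5)
  4. pour(C -> A) -> (A=3 B=3 C=2)
  5. pour(A -> B) -> (A=1 B=5 C=2)
Reached target in 5 moves.

Answer: 5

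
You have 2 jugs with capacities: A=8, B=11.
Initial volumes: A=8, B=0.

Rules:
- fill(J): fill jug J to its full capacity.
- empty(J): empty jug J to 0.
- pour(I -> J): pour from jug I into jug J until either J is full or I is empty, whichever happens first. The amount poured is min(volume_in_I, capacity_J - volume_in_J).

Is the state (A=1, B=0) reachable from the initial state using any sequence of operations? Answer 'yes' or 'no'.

Answer: yes

Derivation:
BFS from (A=8, B=0):
  1. empty(A) -> (A=0 B=0)
  2. fill(B) -> (A=0 B=11)
  3. pour(B -> A) -> (A=8 B=3)
  4. empty(A) -> (A=0 B=3)
  5. pour(B -> A) -> (A=3 B=0)
  6. fill(B) -> (A=3 B=11)
  7. pour(B -> A) -> (A=8 B=6)
  8. empty(A) -> (A=0 B=6)
  9. pour(B -> A) -> (A=6 B=0)
  10. fill(B) -> (A=6 B=11)
  11. pour(B -> A) -> (A=8 B=9)
  12. empty(A) -> (A=0 B=9)
  13. pour(B -> A) -> (A=8 B=1)
  14. empty(A) -> (A=0 B=1)
  15. pour(B -> A) -> (A=1 B=0)
Target reached → yes.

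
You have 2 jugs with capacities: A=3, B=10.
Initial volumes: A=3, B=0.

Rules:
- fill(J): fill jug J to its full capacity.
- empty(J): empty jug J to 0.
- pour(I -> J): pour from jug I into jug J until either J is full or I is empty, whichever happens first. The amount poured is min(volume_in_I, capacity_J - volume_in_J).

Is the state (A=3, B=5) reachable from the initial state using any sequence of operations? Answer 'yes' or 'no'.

BFS from (A=3, B=0):
  1. pour(A -> B) -> (A=0 B=3)
  2. fill(A) -> (A=3 B=3)
  3. pour(A -> B) -> (A=0 B=6)
  4. fill(A) -> (A=3 B=6)
  5. pour(A -> B) -> (A=0 B=9)
  6. fill(A) -> (A=3 B=9)
  7. pour(A -> B) -> (A=2 B=10)
  8. empty(B) -> (A=2 B=0)
  9. pour(A -> B) -> (A=0 B=2)
  10. fill(A) -> (A=3 B=2)
  11. pour(A -> B) -> (A=0 B=5)
  12. fill(A) -> (A=3 B=5)
Target reached → yes.

Answer: yes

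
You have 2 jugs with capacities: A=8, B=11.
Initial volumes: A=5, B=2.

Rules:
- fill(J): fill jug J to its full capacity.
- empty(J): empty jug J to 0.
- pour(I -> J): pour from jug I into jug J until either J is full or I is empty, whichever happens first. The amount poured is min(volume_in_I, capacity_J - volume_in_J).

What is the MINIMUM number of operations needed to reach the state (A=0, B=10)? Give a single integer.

Answer: 2

Derivation:
BFS from (A=5, B=2). One shortest path:
  1. fill(A) -> (A=8 B=2)
  2. pour(A -> B) -> (A=0 B=10)
Reached target in 2 moves.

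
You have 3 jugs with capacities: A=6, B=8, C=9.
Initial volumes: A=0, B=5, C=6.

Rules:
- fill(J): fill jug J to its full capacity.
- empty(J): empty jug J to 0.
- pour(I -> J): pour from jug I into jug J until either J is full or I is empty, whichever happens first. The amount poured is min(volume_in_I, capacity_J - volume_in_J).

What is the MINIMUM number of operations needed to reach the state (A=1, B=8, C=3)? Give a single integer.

Answer: 6

Derivation:
BFS from (A=0, B=5, C=6). One shortest path:
  1. fill(A) -> (A=6 B=5 C=6)
  2. empty(B) -> (A=6 B=0 C=6)
  3. pour(A -> B) -> (A=0 B=6 C=6)
  4. pour(B -> C) -> (A=0 B=3 C=9)
  5. pour(C -> A) -> (A=6 B=3 C=3)
  6. pour(A -> B) -> (A=1 B=8 C=3)
Reached target in 6 moves.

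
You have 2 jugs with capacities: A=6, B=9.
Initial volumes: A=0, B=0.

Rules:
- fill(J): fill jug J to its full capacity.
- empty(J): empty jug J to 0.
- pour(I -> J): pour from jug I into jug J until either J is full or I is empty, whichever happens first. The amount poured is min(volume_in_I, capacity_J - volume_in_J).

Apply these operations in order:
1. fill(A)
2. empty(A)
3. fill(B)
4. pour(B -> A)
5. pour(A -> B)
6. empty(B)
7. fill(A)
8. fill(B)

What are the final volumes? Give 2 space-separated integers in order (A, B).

Step 1: fill(A) -> (A=6 B=0)
Step 2: empty(A) -> (A=0 B=0)
Step 3: fill(B) -> (A=0 B=9)
Step 4: pour(B -> A) -> (A=6 B=3)
Step 5: pour(A -> B) -> (A=0 B=9)
Step 6: empty(B) -> (A=0 B=0)
Step 7: fill(A) -> (A=6 B=0)
Step 8: fill(B) -> (A=6 B=9)

Answer: 6 9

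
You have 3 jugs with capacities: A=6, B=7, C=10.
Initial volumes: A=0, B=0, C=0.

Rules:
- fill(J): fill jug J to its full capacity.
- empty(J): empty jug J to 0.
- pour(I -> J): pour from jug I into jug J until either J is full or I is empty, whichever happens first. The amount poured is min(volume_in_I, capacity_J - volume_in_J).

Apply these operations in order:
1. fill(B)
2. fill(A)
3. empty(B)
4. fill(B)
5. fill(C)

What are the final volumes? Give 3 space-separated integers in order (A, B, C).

Step 1: fill(B) -> (A=0 B=7 C=0)
Step 2: fill(A) -> (A=6 B=7 C=0)
Step 3: empty(B) -> (A=6 B=0 C=0)
Step 4: fill(B) -> (A=6 B=7 C=0)
Step 5: fill(C) -> (A=6 B=7 C=10)

Answer: 6 7 10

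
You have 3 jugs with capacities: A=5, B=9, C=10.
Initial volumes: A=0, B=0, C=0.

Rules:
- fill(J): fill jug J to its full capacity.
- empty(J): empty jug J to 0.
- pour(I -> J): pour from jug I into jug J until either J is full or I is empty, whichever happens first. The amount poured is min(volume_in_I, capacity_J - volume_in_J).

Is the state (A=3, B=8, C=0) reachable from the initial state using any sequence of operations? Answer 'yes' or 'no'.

Answer: yes

Derivation:
BFS from (A=0, B=0, C=0):
  1. fill(B) -> (A=0 B=9 C=0)
  2. pour(B -> A) -> (A=5 B=4 C=0)
  3. empty(A) -> (A=0 B=4 C=0)
  4. pour(B -> A) -> (A=4 B=0 C=0)
  5. fill(B) -> (A=4 B=9 C=0)
  6. pour(B -> C) -> (A=4 B=0 C=9)
  7. fill(B) -> (A=4 B=9 C=9)
  8. pour(A -> C) -> (A=3 B=9 C=10)
  9. empty(C) -> (A=3 B=9 C=0)
  10. pour(B -> C) -> (A=3 B=0 C=9)
  11. fill(B) -> (A=3 B=9 C=9)
  12. pour(B -> C) -> (A=3 B=8 C=10)
  13. empty(C) -> (A=3 B=8 C=0)
Target reached → yes.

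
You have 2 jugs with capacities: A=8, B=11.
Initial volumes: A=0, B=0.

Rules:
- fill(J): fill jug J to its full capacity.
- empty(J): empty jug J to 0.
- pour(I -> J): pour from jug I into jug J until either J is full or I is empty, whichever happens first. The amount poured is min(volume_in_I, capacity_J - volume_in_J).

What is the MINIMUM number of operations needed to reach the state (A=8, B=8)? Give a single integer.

BFS from (A=0, B=0). One shortest path:
  1. fill(A) -> (A=8 B=0)
  2. pour(A -> B) -> (A=0 B=8)
  3. fill(A) -> (A=8 B=8)
Reached target in 3 moves.

Answer: 3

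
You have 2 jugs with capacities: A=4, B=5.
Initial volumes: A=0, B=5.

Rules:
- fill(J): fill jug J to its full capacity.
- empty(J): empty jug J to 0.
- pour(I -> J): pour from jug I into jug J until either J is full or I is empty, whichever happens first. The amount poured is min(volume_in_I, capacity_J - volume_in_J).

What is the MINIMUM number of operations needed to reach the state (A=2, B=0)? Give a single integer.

BFS from (A=0, B=5). One shortest path:
  1. pour(B -> A) -> (A=4 B=1)
  2. empty(A) -> (A=0 B=1)
  3. pour(B -> A) -> (A=1 B=0)
  4. fill(B) -> (A=1 B=5)
  5. pour(B -> A) -> (A=4 B=2)
  6. empty(A) -> (A=0 B=2)
  7. pour(B -> A) -> (A=2 B=0)
Reached target in 7 moves.

Answer: 7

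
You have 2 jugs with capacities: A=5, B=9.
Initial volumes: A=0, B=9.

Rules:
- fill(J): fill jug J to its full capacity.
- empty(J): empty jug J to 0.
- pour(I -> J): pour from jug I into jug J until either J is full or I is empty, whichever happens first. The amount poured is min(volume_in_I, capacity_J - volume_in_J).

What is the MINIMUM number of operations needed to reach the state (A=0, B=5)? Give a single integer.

Answer: 3

Derivation:
BFS from (A=0, B=9). One shortest path:
  1. fill(A) -> (A=5 B=9)
  2. empty(B) -> (A=5 B=0)
  3. pour(A -> B) -> (A=0 B=5)
Reached target in 3 moves.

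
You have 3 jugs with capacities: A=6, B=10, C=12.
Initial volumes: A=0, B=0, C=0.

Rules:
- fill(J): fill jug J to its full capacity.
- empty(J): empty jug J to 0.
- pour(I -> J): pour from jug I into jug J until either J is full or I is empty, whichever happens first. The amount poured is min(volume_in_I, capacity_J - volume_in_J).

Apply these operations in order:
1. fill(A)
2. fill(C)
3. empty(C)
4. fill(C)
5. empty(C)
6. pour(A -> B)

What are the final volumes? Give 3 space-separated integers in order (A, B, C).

Answer: 0 6 0

Derivation:
Step 1: fill(A) -> (A=6 B=0 C=0)
Step 2: fill(C) -> (A=6 B=0 C=12)
Step 3: empty(C) -> (A=6 B=0 C=0)
Step 4: fill(C) -> (A=6 B=0 C=12)
Step 5: empty(C) -> (A=6 B=0 C=0)
Step 6: pour(A -> B) -> (A=0 B=6 C=0)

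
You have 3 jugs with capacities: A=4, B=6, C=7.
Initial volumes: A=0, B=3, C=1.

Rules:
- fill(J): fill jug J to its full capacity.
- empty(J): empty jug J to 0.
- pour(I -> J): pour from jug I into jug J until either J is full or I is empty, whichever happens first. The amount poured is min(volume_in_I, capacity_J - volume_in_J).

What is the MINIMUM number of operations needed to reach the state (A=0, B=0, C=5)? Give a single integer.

BFS from (A=0, B=3, C=1). One shortest path:
  1. fill(A) -> (A=4 B=3 C=1)
  2. empty(B) -> (A=4 B=0 C=1)
  3. pour(A -> C) -> (A=0 B=0 C=5)
Reached target in 3 moves.

Answer: 3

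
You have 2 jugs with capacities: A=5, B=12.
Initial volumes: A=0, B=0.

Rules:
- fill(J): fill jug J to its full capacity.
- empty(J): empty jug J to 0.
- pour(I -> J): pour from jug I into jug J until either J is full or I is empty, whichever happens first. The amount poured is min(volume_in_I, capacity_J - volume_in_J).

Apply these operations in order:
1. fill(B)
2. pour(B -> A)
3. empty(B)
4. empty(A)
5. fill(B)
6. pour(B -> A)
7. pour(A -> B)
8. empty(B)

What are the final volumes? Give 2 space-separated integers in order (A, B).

Answer: 0 0

Derivation:
Step 1: fill(B) -> (A=0 B=12)
Step 2: pour(B -> A) -> (A=5 B=7)
Step 3: empty(B) -> (A=5 B=0)
Step 4: empty(A) -> (A=0 B=0)
Step 5: fill(B) -> (A=0 B=12)
Step 6: pour(B -> A) -> (A=5 B=7)
Step 7: pour(A -> B) -> (A=0 B=12)
Step 8: empty(B) -> (A=0 B=0)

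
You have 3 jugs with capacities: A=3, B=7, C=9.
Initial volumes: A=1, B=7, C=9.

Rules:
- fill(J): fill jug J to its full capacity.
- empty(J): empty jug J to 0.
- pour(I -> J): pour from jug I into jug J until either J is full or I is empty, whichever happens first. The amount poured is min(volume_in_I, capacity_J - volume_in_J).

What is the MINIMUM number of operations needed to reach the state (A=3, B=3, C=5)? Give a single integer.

Answer: 5

Derivation:
BFS from (A=1, B=7, C=9). One shortest path:
  1. empty(C) -> (A=1 B=7 C=0)
  2. pour(B -> A) -> (A=3 B=5 C=0)
  3. pour(B -> C) -> (A=3 B=0 C=5)
  4. pour(A -> B) -> (A=0 B=3 C=5)
  5. fill(A) -> (A=3 B=3 C=5)
Reached target in 5 moves.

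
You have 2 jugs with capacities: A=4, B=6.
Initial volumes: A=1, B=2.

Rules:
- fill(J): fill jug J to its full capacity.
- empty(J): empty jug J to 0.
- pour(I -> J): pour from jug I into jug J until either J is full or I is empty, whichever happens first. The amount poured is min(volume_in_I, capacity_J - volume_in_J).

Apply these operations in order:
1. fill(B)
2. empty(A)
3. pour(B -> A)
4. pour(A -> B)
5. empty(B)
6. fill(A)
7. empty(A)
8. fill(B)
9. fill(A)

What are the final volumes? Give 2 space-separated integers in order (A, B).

Step 1: fill(B) -> (A=1 B=6)
Step 2: empty(A) -> (A=0 B=6)
Step 3: pour(B -> A) -> (A=4 B=2)
Step 4: pour(A -> B) -> (A=0 B=6)
Step 5: empty(B) -> (A=0 B=0)
Step 6: fill(A) -> (A=4 B=0)
Step 7: empty(A) -> (A=0 B=0)
Step 8: fill(B) -> (A=0 B=6)
Step 9: fill(A) -> (A=4 B=6)

Answer: 4 6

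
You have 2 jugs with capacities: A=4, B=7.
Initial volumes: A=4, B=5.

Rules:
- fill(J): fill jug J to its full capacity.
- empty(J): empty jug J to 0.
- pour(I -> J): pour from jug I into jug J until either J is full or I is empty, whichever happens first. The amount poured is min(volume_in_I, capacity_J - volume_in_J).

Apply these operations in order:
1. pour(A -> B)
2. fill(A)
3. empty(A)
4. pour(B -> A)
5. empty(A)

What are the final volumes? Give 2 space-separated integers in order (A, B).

Answer: 0 3

Derivation:
Step 1: pour(A -> B) -> (A=2 B=7)
Step 2: fill(A) -> (A=4 B=7)
Step 3: empty(A) -> (A=0 B=7)
Step 4: pour(B -> A) -> (A=4 B=3)
Step 5: empty(A) -> (A=0 B=3)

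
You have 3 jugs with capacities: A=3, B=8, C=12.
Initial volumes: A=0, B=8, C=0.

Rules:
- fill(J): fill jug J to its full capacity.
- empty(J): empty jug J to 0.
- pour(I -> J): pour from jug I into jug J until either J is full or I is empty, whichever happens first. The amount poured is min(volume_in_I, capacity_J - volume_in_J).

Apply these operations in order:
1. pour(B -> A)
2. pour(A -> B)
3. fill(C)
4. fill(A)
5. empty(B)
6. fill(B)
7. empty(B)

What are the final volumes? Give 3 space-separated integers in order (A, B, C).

Answer: 3 0 12

Derivation:
Step 1: pour(B -> A) -> (A=3 B=5 C=0)
Step 2: pour(A -> B) -> (A=0 B=8 C=0)
Step 3: fill(C) -> (A=0 B=8 C=12)
Step 4: fill(A) -> (A=3 B=8 C=12)
Step 5: empty(B) -> (A=3 B=0 C=12)
Step 6: fill(B) -> (A=3 B=8 C=12)
Step 7: empty(B) -> (A=3 B=0 C=12)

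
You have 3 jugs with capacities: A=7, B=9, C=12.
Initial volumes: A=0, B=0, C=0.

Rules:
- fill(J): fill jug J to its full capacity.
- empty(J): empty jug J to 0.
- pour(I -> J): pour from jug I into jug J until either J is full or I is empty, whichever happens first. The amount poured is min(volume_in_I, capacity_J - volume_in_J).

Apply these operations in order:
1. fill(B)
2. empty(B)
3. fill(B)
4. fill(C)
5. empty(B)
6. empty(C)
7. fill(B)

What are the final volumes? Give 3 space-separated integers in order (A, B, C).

Step 1: fill(B) -> (A=0 B=9 C=0)
Step 2: empty(B) -> (A=0 B=0 C=0)
Step 3: fill(B) -> (A=0 B=9 C=0)
Step 4: fill(C) -> (A=0 B=9 C=12)
Step 5: empty(B) -> (A=0 B=0 C=12)
Step 6: empty(C) -> (A=0 B=0 C=0)
Step 7: fill(B) -> (A=0 B=9 C=0)

Answer: 0 9 0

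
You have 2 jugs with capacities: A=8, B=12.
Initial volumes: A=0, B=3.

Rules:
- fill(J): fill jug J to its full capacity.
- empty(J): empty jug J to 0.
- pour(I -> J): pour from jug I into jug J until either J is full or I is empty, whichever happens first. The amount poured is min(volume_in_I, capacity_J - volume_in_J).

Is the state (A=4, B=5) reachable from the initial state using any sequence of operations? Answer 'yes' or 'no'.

Answer: no

Derivation:
BFS explored all 20 reachable states.
Reachable set includes: (0,0), (0,3), (0,4), (0,7), (0,8), (0,11), (0,12), (3,0), (3,12), (4,0), (4,12), (7,0) ...
Target (A=4, B=5) not in reachable set → no.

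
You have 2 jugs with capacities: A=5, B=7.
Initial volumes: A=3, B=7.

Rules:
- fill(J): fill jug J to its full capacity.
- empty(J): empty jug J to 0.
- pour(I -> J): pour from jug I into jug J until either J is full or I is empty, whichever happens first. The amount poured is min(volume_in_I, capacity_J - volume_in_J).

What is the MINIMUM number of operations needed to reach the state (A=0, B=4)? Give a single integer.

Answer: 7

Derivation:
BFS from (A=3, B=7). One shortest path:
  1. empty(A) -> (A=0 B=7)
  2. pour(B -> A) -> (A=5 B=2)
  3. empty(A) -> (A=0 B=2)
  4. pour(B -> A) -> (A=2 B=0)
  5. fill(B) -> (A=2 B=7)
  6. pour(B -> A) -> (A=5 B=4)
  7. empty(A) -> (A=0 B=4)
Reached target in 7 moves.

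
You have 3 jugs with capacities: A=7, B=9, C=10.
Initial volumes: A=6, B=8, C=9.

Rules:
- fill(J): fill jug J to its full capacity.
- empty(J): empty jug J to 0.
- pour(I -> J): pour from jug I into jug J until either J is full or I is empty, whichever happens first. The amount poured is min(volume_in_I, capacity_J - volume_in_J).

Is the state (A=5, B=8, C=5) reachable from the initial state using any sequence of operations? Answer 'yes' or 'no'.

Answer: no

Derivation:
BFS explored all 449 reachable states.
Reachable set includes: (0,0,0), (0,0,1), (0,0,2), (0,0,3), (0,0,4), (0,0,5), (0,0,6), (0,0,7), (0,0,8), (0,0,9), (0,0,10), (0,1,0) ...
Target (A=5, B=8, C=5) not in reachable set → no.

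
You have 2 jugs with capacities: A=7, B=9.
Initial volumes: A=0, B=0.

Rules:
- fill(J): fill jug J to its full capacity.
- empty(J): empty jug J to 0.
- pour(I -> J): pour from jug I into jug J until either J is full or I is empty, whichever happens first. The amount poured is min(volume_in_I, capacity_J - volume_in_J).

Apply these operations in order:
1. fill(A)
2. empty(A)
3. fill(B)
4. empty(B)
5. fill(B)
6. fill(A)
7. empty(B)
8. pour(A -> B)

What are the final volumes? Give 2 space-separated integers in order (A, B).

Answer: 0 7

Derivation:
Step 1: fill(A) -> (A=7 B=0)
Step 2: empty(A) -> (A=0 B=0)
Step 3: fill(B) -> (A=0 B=9)
Step 4: empty(B) -> (A=0 B=0)
Step 5: fill(B) -> (A=0 B=9)
Step 6: fill(A) -> (A=7 B=9)
Step 7: empty(B) -> (A=7 B=0)
Step 8: pour(A -> B) -> (A=0 B=7)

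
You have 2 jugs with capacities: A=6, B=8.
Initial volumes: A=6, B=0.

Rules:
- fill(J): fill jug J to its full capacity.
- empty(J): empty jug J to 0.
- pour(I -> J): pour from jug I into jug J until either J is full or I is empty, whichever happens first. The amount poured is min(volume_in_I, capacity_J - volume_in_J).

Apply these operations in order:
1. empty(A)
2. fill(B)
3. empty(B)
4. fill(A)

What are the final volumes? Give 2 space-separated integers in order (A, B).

Answer: 6 0

Derivation:
Step 1: empty(A) -> (A=0 B=0)
Step 2: fill(B) -> (A=0 B=8)
Step 3: empty(B) -> (A=0 B=0)
Step 4: fill(A) -> (A=6 B=0)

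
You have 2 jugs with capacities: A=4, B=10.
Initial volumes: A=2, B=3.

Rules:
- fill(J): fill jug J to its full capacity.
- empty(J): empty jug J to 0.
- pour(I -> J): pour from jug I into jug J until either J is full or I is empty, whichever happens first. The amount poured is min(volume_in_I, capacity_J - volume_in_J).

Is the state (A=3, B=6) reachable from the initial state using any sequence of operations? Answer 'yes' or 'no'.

BFS explored all 29 reachable states.
Reachable set includes: (0,0), (0,1), (0,2), (0,3), (0,4), (0,5), (0,6), (0,7), (0,8), (0,9), (0,10), (1,0) ...
Target (A=3, B=6) not in reachable set → no.

Answer: no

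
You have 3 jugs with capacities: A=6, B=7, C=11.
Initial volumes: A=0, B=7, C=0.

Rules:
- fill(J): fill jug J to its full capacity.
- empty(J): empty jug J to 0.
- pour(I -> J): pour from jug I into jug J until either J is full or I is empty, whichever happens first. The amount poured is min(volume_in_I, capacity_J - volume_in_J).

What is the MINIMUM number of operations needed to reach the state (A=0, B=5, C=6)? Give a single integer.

BFS from (A=0, B=7, C=0). One shortest path:
  1. empty(B) -> (A=0 B=0 C=0)
  2. fill(C) -> (A=0 B=0 C=11)
  3. pour(C -> A) -> (A=6 B=0 C=5)
  4. pour(C -> B) -> (A=6 B=5 C=0)
  5. pour(A -> C) -> (A=0 B=5 C=6)
Reached target in 5 moves.

Answer: 5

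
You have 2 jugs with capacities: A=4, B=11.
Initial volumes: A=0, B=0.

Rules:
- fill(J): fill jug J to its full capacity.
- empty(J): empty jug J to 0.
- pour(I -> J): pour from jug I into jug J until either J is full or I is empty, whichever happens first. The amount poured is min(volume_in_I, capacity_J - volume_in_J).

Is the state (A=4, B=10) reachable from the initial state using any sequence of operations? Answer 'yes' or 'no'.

Answer: yes

Derivation:
BFS from (A=0, B=0):
  1. fill(B) -> (A=0 B=11)
  2. pour(B -> A) -> (A=4 B=7)
  3. empty(A) -> (A=0 B=7)
  4. pour(B -> A) -> (A=4 B=3)
  5. empty(A) -> (A=0 B=3)
  6. pour(B -> A) -> (A=3 B=0)
  7. fill(B) -> (A=3 B=11)
  8. pour(B -> A) -> (A=4 B=10)
Target reached → yes.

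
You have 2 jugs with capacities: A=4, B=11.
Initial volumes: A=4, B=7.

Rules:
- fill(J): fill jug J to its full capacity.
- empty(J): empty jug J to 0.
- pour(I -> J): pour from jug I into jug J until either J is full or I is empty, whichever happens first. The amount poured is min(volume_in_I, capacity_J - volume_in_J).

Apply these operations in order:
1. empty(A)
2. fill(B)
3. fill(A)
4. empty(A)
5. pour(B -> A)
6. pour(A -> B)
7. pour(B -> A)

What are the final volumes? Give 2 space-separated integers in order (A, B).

Step 1: empty(A) -> (A=0 B=7)
Step 2: fill(B) -> (A=0 B=11)
Step 3: fill(A) -> (A=4 B=11)
Step 4: empty(A) -> (A=0 B=11)
Step 5: pour(B -> A) -> (A=4 B=7)
Step 6: pour(A -> B) -> (A=0 B=11)
Step 7: pour(B -> A) -> (A=4 B=7)

Answer: 4 7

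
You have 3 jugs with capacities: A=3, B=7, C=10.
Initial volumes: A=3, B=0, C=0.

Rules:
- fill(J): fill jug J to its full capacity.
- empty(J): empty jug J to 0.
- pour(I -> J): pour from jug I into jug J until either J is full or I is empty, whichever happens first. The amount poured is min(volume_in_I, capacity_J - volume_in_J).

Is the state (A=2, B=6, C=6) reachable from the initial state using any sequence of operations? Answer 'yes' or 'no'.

Answer: no

Derivation:
BFS explored all 244 reachable states.
Reachable set includes: (0,0,0), (0,0,1), (0,0,2), (0,0,3), (0,0,4), (0,0,5), (0,0,6), (0,0,7), (0,0,8), (0,0,9), (0,0,10), (0,1,0) ...
Target (A=2, B=6, C=6) not in reachable set → no.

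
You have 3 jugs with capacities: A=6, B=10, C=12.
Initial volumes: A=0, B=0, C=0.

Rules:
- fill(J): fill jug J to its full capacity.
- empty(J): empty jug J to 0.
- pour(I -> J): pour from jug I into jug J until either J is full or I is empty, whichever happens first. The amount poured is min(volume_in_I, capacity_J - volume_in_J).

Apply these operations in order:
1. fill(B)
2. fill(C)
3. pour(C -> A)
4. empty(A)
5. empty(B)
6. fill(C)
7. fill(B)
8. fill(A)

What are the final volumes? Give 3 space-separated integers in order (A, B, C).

Step 1: fill(B) -> (A=0 B=10 C=0)
Step 2: fill(C) -> (A=0 B=10 C=12)
Step 3: pour(C -> A) -> (A=6 B=10 C=6)
Step 4: empty(A) -> (A=0 B=10 C=6)
Step 5: empty(B) -> (A=0 B=0 C=6)
Step 6: fill(C) -> (A=0 B=0 C=12)
Step 7: fill(B) -> (A=0 B=10 C=12)
Step 8: fill(A) -> (A=6 B=10 C=12)

Answer: 6 10 12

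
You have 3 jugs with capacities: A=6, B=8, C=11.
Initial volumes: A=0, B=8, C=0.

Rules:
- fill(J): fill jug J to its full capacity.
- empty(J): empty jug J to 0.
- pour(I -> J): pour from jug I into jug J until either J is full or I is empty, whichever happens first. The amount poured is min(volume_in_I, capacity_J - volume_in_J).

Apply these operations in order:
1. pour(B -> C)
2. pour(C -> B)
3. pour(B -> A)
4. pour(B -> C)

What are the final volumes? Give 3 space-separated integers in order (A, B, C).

Answer: 6 0 2

Derivation:
Step 1: pour(B -> C) -> (A=0 B=0 C=8)
Step 2: pour(C -> B) -> (A=0 B=8 C=0)
Step 3: pour(B -> A) -> (A=6 B=2 C=0)
Step 4: pour(B -> C) -> (A=6 B=0 C=2)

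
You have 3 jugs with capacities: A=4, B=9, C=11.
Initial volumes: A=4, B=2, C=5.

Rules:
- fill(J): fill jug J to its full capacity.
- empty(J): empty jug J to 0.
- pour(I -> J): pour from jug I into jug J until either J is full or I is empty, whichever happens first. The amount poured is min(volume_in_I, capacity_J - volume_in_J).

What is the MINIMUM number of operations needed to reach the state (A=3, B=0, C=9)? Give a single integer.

BFS from (A=4, B=2, C=5). One shortest path:
  1. empty(A) -> (A=0 B=2 C=5)
  2. fill(B) -> (A=0 B=9 C=5)
  3. pour(B -> C) -> (A=0 B=3 C=11)
  4. empty(C) -> (A=0 B=3 C=0)
  5. pour(B -> A) -> (A=3 B=0 C=0)
  6. fill(B) -> (A=3 B=9 C=0)
  7. pour(B -> C) -> (A=3 B=0 C=9)
Reached target in 7 moves.

Answer: 7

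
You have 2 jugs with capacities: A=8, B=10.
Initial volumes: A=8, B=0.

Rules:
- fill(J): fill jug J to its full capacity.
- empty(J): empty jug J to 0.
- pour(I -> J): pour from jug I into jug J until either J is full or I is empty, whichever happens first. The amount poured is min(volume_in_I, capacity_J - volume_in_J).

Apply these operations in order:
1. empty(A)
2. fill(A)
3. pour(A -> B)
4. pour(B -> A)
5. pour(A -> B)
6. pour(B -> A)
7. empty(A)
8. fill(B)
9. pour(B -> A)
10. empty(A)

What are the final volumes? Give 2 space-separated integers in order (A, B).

Answer: 0 2

Derivation:
Step 1: empty(A) -> (A=0 B=0)
Step 2: fill(A) -> (A=8 B=0)
Step 3: pour(A -> B) -> (A=0 B=8)
Step 4: pour(B -> A) -> (A=8 B=0)
Step 5: pour(A -> B) -> (A=0 B=8)
Step 6: pour(B -> A) -> (A=8 B=0)
Step 7: empty(A) -> (A=0 B=0)
Step 8: fill(B) -> (A=0 B=10)
Step 9: pour(B -> A) -> (A=8 B=2)
Step 10: empty(A) -> (A=0 B=2)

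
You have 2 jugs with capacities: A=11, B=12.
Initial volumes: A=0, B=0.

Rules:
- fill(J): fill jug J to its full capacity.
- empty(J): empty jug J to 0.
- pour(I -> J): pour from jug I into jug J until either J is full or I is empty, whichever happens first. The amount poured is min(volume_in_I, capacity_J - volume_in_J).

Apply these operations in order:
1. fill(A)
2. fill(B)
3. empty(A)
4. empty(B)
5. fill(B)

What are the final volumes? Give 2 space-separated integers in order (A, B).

Answer: 0 12

Derivation:
Step 1: fill(A) -> (A=11 B=0)
Step 2: fill(B) -> (A=11 B=12)
Step 3: empty(A) -> (A=0 B=12)
Step 4: empty(B) -> (A=0 B=0)
Step 5: fill(B) -> (A=0 B=12)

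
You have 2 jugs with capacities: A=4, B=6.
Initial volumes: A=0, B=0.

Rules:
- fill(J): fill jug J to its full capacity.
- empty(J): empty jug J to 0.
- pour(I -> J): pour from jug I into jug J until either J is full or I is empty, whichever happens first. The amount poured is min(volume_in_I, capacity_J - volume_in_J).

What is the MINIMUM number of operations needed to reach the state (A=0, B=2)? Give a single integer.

Answer: 3

Derivation:
BFS from (A=0, B=0). One shortest path:
  1. fill(B) -> (A=0 B=6)
  2. pour(B -> A) -> (A=4 B=2)
  3. empty(A) -> (A=0 B=2)
Reached target in 3 moves.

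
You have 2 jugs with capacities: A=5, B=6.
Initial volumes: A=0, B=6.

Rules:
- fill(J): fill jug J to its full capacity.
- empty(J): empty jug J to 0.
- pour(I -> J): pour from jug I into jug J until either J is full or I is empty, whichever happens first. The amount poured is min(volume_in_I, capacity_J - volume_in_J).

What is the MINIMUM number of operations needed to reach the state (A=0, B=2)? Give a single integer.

BFS from (A=0, B=6). One shortest path:
  1. pour(B -> A) -> (A=5 B=1)
  2. empty(A) -> (A=0 B=1)
  3. pour(B -> A) -> (A=1 B=0)
  4. fill(B) -> (A=1 B=6)
  5. pour(B -> A) -> (A=5 B=2)
  6. empty(A) -> (A=0 B=2)
Reached target in 6 moves.

Answer: 6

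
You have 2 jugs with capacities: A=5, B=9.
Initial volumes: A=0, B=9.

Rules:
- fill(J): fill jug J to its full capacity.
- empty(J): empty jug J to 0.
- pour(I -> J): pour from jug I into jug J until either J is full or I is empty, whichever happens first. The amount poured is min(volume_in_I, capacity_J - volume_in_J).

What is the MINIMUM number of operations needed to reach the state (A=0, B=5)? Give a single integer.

Answer: 3

Derivation:
BFS from (A=0, B=9). One shortest path:
  1. fill(A) -> (A=5 B=9)
  2. empty(B) -> (A=5 B=0)
  3. pour(A -> B) -> (A=0 B=5)
Reached target in 3 moves.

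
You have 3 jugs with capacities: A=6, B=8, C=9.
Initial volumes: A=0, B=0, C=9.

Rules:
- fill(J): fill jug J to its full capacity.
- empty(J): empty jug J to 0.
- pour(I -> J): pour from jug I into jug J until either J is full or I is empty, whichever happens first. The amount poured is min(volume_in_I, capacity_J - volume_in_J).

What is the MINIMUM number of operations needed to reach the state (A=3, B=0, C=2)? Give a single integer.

Answer: 7

Derivation:
BFS from (A=0, B=0, C=9). One shortest path:
  1. fill(B) -> (A=0 B=8 C=9)
  2. pour(B -> A) -> (A=6 B=2 C=9)
  3. empty(A) -> (A=0 B=2 C=9)
  4. pour(C -> A) -> (A=6 B=2 C=3)
  5. empty(A) -> (A=0 B=2 C=3)
  6. pour(C -> A) -> (A=3 B=2 C=0)
  7. pour(B -> C) -> (A=3 B=0 C=2)
Reached target in 7 moves.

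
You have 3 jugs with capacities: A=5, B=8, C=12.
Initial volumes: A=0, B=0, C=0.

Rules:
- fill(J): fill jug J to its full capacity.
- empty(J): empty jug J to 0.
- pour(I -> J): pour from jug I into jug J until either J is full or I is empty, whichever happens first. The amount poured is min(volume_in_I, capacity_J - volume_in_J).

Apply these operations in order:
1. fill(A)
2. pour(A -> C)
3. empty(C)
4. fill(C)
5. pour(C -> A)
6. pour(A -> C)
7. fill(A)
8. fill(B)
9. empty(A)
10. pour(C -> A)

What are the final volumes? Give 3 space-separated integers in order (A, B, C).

Answer: 5 8 7

Derivation:
Step 1: fill(A) -> (A=5 B=0 C=0)
Step 2: pour(A -> C) -> (A=0 B=0 C=5)
Step 3: empty(C) -> (A=0 B=0 C=0)
Step 4: fill(C) -> (A=0 B=0 C=12)
Step 5: pour(C -> A) -> (A=5 B=0 C=7)
Step 6: pour(A -> C) -> (A=0 B=0 C=12)
Step 7: fill(A) -> (A=5 B=0 C=12)
Step 8: fill(B) -> (A=5 B=8 C=12)
Step 9: empty(A) -> (A=0 B=8 C=12)
Step 10: pour(C -> A) -> (A=5 B=8 C=7)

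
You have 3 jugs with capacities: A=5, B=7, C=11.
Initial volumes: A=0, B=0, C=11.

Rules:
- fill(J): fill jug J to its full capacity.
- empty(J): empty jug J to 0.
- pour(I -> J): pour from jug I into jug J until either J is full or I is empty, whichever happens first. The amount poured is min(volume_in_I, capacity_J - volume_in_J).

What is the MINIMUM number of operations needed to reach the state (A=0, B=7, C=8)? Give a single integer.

Answer: 5

Derivation:
BFS from (A=0, B=0, C=11). One shortest path:
  1. pour(C -> B) -> (A=0 B=7 C=4)
  2. empty(B) -> (A=0 B=0 C=4)
  3. pour(C -> B) -> (A=0 B=4 C=0)
  4. fill(C) -> (A=0 B=4 C=11)
  5. pour(C -> B) -> (A=0 B=7 C=8)
Reached target in 5 moves.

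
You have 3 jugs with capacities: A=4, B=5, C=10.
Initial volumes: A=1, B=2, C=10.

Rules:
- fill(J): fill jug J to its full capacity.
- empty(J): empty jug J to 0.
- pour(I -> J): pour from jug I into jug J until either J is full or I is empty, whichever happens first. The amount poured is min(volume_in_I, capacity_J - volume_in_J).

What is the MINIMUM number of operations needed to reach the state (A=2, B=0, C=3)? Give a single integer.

BFS from (A=1, B=2, C=10). One shortest path:
  1. pour(C -> A) -> (A=4 B=2 C=7)
  2. empty(A) -> (A=0 B=2 C=7)
  3. pour(C -> A) -> (A=4 B=2 C=3)
  4. empty(A) -> (A=0 B=2 C=3)
  5. pour(B -> A) -> (A=2 B=0 C=3)
Reached target in 5 moves.

Answer: 5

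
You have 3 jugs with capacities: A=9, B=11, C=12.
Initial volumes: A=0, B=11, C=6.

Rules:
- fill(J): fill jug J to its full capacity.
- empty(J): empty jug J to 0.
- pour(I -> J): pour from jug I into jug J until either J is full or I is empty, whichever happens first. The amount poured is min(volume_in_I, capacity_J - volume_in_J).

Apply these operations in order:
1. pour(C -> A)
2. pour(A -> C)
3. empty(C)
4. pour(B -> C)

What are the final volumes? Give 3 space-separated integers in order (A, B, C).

Step 1: pour(C -> A) -> (A=6 B=11 C=0)
Step 2: pour(A -> C) -> (A=0 B=11 C=6)
Step 3: empty(C) -> (A=0 B=11 C=0)
Step 4: pour(B -> C) -> (A=0 B=0 C=11)

Answer: 0 0 11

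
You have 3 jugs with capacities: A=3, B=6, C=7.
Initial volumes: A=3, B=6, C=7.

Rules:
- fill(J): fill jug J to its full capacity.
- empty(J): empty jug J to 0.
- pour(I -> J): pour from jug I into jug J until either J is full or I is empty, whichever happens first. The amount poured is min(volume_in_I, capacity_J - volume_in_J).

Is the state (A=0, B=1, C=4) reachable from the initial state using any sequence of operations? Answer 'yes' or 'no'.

BFS from (A=3, B=6, C=7):
  1. empty(A) -> (A=0 B=6 C=7)
  2. empty(B) -> (A=0 B=0 C=7)
  3. pour(C -> B) -> (A=0 B=6 C=1)
  4. empty(B) -> (A=0 B=0 C=1)
  5. pour(C -> B) -> (A=0 B=1 C=0)
  6. fill(C) -> (A=0 B=1 C=7)
  7. pour(C -> A) -> (A=3 B=1 C=4)
  8. empty(A) -> (A=0 B=1 C=4)
Target reached → yes.

Answer: yes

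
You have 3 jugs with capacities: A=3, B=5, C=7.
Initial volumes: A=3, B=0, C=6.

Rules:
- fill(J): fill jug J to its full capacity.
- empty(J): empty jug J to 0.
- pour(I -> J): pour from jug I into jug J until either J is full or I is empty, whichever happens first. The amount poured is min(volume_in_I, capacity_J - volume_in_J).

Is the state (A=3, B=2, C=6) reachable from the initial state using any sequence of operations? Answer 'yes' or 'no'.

Answer: yes

Derivation:
BFS from (A=3, B=0, C=6):
  1. empty(A) -> (A=0 B=0 C=6)
  2. fill(B) -> (A=0 B=5 C=6)
  3. pour(B -> A) -> (A=3 B=2 C=6)
Target reached → yes.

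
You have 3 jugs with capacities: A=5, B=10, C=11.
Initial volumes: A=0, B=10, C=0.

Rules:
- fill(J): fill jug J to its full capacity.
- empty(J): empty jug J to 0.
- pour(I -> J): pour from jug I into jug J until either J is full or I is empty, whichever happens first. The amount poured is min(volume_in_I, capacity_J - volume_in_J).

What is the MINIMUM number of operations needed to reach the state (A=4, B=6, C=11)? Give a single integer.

BFS from (A=0, B=10, C=0). One shortest path:
  1. fill(A) -> (A=5 B=10 C=0)
  2. pour(A -> C) -> (A=0 B=10 C=5)
  3. pour(B -> C) -> (A=0 B=4 C=11)
  4. pour(C -> A) -> (A=5 B=4 C=6)
  5. empty(A) -> (A=0 B=4 C=6)
  6. pour(B -> A) -> (A=4 B=0 C=6)
  7. pour(C -> B) -> (A=4 B=6 C=0)
  8. fill(C) -> (A=4 B=6 C=11)
Reached target in 8 moves.

Answer: 8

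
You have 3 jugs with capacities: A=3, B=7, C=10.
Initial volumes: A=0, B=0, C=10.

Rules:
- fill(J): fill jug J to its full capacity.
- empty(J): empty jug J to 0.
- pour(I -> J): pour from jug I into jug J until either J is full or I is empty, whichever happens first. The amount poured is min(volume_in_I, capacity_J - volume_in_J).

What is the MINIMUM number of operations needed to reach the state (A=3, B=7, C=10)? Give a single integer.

Answer: 2

Derivation:
BFS from (A=0, B=0, C=10). One shortest path:
  1. fill(A) -> (A=3 B=0 C=10)
  2. fill(B) -> (A=3 B=7 C=10)
Reached target in 2 moves.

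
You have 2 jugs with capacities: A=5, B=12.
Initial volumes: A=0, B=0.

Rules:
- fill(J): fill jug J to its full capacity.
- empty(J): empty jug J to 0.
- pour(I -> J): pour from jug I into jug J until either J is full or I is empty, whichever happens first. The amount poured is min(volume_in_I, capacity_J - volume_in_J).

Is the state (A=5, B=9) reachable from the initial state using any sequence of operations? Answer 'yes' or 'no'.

Answer: yes

Derivation:
BFS from (A=0, B=0):
  1. fill(B) -> (A=0 B=12)
  2. pour(B -> A) -> (A=5 B=7)
  3. empty(A) -> (A=0 B=7)
  4. pour(B -> A) -> (A=5 B=2)
  5. empty(A) -> (A=0 B=2)
  6. pour(B -> A) -> (A=2 B=0)
  7. fill(B) -> (A=2 B=12)
  8. pour(B -> A) -> (A=5 B=9)
Target reached → yes.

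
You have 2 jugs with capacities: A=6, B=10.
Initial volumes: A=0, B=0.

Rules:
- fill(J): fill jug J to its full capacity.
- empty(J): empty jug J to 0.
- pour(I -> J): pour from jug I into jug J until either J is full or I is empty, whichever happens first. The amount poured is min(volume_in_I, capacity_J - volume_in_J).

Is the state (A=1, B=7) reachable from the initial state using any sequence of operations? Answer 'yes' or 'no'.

Answer: no

Derivation:
BFS explored all 16 reachable states.
Reachable set includes: (0,0), (0,2), (0,4), (0,6), (0,8), (0,10), (2,0), (2,10), (4,0), (4,10), (6,0), (6,2) ...
Target (A=1, B=7) not in reachable set → no.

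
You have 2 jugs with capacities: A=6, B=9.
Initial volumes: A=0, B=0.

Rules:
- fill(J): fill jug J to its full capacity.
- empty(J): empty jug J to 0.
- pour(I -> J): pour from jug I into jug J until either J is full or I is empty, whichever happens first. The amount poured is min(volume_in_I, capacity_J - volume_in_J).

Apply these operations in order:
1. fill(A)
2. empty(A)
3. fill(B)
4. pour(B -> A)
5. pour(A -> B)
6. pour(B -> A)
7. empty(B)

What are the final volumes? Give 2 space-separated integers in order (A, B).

Step 1: fill(A) -> (A=6 B=0)
Step 2: empty(A) -> (A=0 B=0)
Step 3: fill(B) -> (A=0 B=9)
Step 4: pour(B -> A) -> (A=6 B=3)
Step 5: pour(A -> B) -> (A=0 B=9)
Step 6: pour(B -> A) -> (A=6 B=3)
Step 7: empty(B) -> (A=6 B=0)

Answer: 6 0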